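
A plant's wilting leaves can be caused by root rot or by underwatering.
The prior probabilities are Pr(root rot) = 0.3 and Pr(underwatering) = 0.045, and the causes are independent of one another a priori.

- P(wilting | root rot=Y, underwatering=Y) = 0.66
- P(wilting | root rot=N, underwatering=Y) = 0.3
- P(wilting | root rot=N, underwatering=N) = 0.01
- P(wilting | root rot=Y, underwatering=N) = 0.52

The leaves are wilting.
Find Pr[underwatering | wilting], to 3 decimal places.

Pr[underwatering | wilting] ≈ 0.106

P(wilting) = 0.01*0.7*0.955 + 0.3*0.7*0.045 + 0.52*0.3*0.955 + 0.66*0.3*0.045 = 0.006685 + 0.009450 + 0.148980 + 0.008910 = 0.174025
Restricting to configurations with underwatering present: 0.009450 + 0.008910 = 0.018360.
Hence the posterior is 0.018360/0.174025 ≈ 0.106.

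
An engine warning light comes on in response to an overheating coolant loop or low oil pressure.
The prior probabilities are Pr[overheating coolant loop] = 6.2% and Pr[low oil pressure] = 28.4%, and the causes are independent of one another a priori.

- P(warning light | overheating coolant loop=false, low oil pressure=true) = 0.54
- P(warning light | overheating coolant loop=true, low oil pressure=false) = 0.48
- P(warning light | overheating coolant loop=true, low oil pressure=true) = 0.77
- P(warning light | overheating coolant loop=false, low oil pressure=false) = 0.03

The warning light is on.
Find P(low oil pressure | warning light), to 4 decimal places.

P(low oil pressure | warning light) ≈ 0.7915

By total probability over the 4 (overheating coolant loop, low oil pressure) configurations:
  P(warning light) = 0.03·0.938·0.716 + 0.54·0.938·0.284 + 0.48·0.062·0.716 + 0.77·0.062·0.284
        = 0.020148 + 0.143852 + 0.021308 + 0.013558 = 0.198866
Configurations with low oil pressure contribute 0.157410, so
  P(low oil pressure | warning light) = 0.157410 / 0.198866 ≈ 0.7915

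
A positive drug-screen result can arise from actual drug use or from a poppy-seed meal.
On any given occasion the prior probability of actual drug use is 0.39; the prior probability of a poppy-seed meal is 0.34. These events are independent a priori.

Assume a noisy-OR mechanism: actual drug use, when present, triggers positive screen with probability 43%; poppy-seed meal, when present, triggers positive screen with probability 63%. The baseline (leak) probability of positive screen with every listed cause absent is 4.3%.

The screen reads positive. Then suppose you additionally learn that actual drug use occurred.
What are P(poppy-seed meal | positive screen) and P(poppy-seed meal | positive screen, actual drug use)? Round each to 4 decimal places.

P(poppy-seed meal | positive screen) ≈ 0.6410; P(poppy-seed meal | positive screen, actual drug use) ≈ 0.4750

Under noisy-OR, P(positive screen | causes) = 1 − (1−0.043)·∏(1−qᵢ) over the active causes.
Weight on poppy-seed meal=true, given the evidence: 0.133962 + 0.105837 = 0.239799
Normalizer over all consistent configurations: 0.043·0.61·0.66 + 0.64591·0.61·0.34 + 0.45451·0.39·0.66 + 0.798169·0.39·0.34 = 0.374102
P(poppy-seed meal | positive screen) = 0.239799/0.374102 ≈ 0.6410

Now condition on the additional information:
P(positive screen | actual drug use) = 0.45451·0.66 + 0.798169·0.34 = 0.299977 + 0.271377 = 0.571354
The poppy-seed meal-present share is 0.798169·0.34 = 0.271377.
Hence the posterior is 0.271377/0.571354 ≈ 0.4750.
This is intercausal reasoning (explaining away): once actual drug use accounts for the positive screen, poppy-seed meal becomes less likely.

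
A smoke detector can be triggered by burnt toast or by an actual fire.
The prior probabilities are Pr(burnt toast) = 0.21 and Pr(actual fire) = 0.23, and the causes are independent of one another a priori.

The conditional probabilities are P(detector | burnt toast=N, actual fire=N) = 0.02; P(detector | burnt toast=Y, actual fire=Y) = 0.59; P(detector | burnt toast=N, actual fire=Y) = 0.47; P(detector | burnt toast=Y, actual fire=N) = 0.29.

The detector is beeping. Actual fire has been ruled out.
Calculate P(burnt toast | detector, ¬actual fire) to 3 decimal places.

Numerator (weight on configurations with burnt toast): 0.29×0.21 = 0.060900
The normalizing constant is 0.02×0.79 + 0.29×0.21 = 0.076700
Posterior = 0.060900 / 0.076700 ≈ 0.794

P(burnt toast | detector, ¬actual fire) ≈ 0.794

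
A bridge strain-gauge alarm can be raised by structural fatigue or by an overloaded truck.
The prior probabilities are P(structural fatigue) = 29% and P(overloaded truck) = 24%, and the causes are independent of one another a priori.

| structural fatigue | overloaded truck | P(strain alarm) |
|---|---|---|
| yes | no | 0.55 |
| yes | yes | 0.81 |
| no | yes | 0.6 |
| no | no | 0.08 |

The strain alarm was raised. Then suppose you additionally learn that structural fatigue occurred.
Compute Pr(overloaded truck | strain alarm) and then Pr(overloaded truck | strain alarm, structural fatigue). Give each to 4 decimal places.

P(strain alarm) = 0.08*0.71*0.76 + 0.6*0.71*0.24 + 0.55*0.29*0.76 + 0.81*0.29*0.24 = 0.043168 + 0.102240 + 0.121220 + 0.056376 = 0.323004
The overloaded truck-present share is 0.102240 + 0.056376 = 0.158616.
Hence the posterior is 0.158616/0.323004 ≈ 0.4911.

Now also conditioning on structural fatigue=true:
Sum P(strain alarm|·) weighted by the priors over both values of overloaded truck:
  P(strain alarm | structural fatigue) = 0.55*0.76 + 0.81*0.24
        = 0.418000 + 0.194400 = 0.612400
Keeping only the overloaded truck-present terms gives 0.194400, so
  P(overloaded truck | strain alarm, structural fatigue) = 0.194400 / 0.612400 ≈ 0.3174
This is intercausal reasoning (explaining away): once structural fatigue accounts for the strain alarm, overloaded truck becomes less likely.

Pr(overloaded truck | strain alarm) ≈ 0.4911; Pr(overloaded truck | strain alarm, structural fatigue) ≈ 0.3174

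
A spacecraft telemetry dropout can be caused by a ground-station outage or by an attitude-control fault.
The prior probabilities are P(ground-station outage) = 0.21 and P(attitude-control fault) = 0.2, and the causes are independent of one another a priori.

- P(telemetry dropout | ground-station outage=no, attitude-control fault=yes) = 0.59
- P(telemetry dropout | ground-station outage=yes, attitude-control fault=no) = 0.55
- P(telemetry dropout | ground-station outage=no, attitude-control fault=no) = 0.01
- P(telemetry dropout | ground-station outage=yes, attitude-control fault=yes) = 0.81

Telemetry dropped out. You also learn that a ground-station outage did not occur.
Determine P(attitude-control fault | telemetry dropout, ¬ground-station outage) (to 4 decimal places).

P(attitude-control fault | telemetry dropout, ¬ground-station outage) ≈ 0.9365

P(telemetry dropout | ¬ground-station outage) = 0.01×0.8 + 0.59×0.2 = 0.008000 + 0.118000 = 0.126000
The attitude-control fault-present share is 0.59×0.2 = 0.118000.
So P(attitude-control fault | telemetry dropout, ¬ground-station outage) = 0.118000/0.126000 ≈ 0.9365.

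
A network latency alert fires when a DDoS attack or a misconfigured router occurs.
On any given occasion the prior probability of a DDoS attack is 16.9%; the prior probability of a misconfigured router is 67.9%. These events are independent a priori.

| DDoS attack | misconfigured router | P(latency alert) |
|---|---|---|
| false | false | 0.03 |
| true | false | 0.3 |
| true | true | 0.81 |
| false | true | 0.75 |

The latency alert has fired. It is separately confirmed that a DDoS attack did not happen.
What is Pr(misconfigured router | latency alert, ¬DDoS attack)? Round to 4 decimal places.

Enumerate both values of misconfigured router and weight by the priors:
  P(latency alert | ¬DDoS attack) = 0.03*0.321 + 0.75*0.679
        = 0.009630 + 0.509250 = 0.518880
Configurations with misconfigured router contribute 0.509250, so
  P(misconfigured router | latency alert, ¬DDoS attack) = 0.509250 / 0.518880 ≈ 0.9814

Pr(misconfigured router | latency alert, ¬DDoS attack) ≈ 0.9814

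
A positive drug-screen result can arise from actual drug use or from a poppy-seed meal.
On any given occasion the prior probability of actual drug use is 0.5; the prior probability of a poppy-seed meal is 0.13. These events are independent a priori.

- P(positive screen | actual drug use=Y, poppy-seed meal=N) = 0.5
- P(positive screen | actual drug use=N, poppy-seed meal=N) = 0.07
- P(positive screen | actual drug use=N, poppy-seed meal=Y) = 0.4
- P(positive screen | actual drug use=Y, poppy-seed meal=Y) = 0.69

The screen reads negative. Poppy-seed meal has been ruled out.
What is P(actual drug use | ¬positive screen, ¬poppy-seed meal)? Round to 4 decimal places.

P(actual drug use | ¬positive screen, ¬poppy-seed meal) ≈ 0.3497

P(¬positive screen | ¬poppy-seed meal) = 0.93*0.5 + 0.5*0.5 = 0.465000 + 0.250000 = 0.715000
The actual drug use-present share is 0.5*0.5 = 0.250000.
So P(actual drug use | ¬positive screen, ¬poppy-seed meal) = 0.250000/0.715000 ≈ 0.3497.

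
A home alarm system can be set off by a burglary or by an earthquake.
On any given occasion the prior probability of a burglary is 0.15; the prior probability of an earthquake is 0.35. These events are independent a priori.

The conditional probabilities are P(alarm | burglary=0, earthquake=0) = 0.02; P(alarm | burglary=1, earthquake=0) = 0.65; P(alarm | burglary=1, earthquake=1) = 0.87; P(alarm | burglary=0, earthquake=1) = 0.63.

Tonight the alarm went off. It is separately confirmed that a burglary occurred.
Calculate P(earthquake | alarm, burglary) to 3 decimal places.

P(earthquake | alarm, burglary) ≈ 0.419

Enumerate both values of earthquake and weight by the priors:
  P(alarm | burglary) = 0.65*0.65 + 0.87*0.35
        = 0.422500 + 0.304500 = 0.727000
Keeping only the earthquake-present terms gives 0.304500, so
  P(earthquake | alarm, burglary) = 0.304500 / 0.727000 ≈ 0.419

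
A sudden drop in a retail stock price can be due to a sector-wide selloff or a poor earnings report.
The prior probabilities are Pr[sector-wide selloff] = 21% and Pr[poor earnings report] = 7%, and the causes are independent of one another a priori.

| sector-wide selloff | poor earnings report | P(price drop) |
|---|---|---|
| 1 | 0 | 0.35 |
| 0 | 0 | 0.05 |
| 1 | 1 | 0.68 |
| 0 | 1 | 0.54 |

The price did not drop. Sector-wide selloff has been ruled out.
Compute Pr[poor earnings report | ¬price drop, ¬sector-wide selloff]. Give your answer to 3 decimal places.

Pr[poor earnings report | ¬price drop, ¬sector-wide selloff] ≈ 0.035

Weight on poor earnings report=true, given the evidence: 0.46×0.07 = 0.032200
The normalizing constant is 0.95×0.93 + 0.46×0.07 = 0.915700
P(poor earnings report | ¬price drop, ¬sector-wide selloff) = 0.032200/0.915700 ≈ 0.035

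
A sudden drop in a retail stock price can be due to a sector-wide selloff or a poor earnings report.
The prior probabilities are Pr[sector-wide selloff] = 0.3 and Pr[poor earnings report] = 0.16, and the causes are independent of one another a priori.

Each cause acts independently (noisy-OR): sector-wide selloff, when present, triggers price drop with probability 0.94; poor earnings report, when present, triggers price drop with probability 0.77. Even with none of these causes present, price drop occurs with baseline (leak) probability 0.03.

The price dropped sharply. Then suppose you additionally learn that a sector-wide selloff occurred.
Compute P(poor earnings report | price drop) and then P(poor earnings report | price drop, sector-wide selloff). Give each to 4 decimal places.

Under noisy-OR, P(price drop | causes) = 1 − (1−0.03)·∏(1−qᵢ) over the active causes.
By total probability over the 4 (sector-wide selloff, poor earnings report) configurations:
  P(price drop) = 0.03×0.7×0.84 + 0.7769×0.7×0.16 + 0.9418×0.3×0.84 + 0.986614×0.3×0.16
        = 0.017640 + 0.087013 + 0.237334 + 0.047357 = 0.389344
Configurations with poor earnings report contribute 0.134370, so
  P(poor earnings report | price drop) = 0.134370 / 0.389344 ≈ 0.3451

Now also conditioning on sector-wide selloff=true:
For the numerator, keep only poor earnings report=true terms: 0.986614·0.16 = 0.157858
The normalizing constant is 0.9418·0.84 + 0.986614·0.16 = 0.948970
P(poor earnings report | price drop, sector-wide selloff) = 0.157858/0.948970 ≈ 0.1663

P(poor earnings report | price drop) ≈ 0.3451; P(poor earnings report | price drop, sector-wide selloff) ≈ 0.1663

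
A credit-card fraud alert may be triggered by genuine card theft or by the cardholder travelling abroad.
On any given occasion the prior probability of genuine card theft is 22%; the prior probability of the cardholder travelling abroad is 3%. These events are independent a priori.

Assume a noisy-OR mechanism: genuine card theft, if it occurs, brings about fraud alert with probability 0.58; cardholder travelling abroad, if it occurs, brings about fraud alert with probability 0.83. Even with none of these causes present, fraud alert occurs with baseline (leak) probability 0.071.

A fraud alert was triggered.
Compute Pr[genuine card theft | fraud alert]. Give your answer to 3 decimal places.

Under noisy-OR, P(fraud alert | causes) = 1 − (1−0.071)·∏(1−qᵢ) over the active causes.
Weight on genuine card theft=true, given the evidence: 0.130136 + 0.006162 = 0.136298
The normalizing constant is 0.071·0.78·0.97 + 0.84207·0.78·0.03 + 0.60982·0.22·0.97 + 0.933669·0.22·0.03 = 0.209721
P(genuine card theft | fraud alert) = 0.136298/0.209721 ≈ 0.650

Pr[genuine card theft | fraud alert] ≈ 0.650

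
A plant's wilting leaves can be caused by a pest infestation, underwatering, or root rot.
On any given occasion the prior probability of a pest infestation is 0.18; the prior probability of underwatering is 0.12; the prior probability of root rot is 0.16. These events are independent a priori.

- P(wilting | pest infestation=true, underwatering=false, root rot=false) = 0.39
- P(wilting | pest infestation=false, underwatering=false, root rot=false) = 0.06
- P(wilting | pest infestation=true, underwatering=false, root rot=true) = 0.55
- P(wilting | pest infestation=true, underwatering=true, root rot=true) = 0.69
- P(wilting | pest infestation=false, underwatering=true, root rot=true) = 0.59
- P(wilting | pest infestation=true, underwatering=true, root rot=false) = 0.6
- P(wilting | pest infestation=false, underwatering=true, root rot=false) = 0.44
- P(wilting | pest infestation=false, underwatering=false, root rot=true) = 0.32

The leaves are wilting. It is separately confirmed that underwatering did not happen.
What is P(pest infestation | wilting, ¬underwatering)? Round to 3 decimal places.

By total probability over the 4 (pest infestation, root rot) configurations:
  P(wilting | ¬underwatering) = 0.06·0.82·0.84 + 0.32·0.82·0.16 + 0.39·0.18·0.84 + 0.55·0.18·0.16
        = 0.041328 + 0.041984 + 0.058968 + 0.015840 = 0.158120
Keeping only the pest infestation-present terms gives 0.074808, so
  P(pest infestation | wilting, ¬underwatering) = 0.074808 / 0.158120 ≈ 0.473

P(pest infestation | wilting, ¬underwatering) ≈ 0.473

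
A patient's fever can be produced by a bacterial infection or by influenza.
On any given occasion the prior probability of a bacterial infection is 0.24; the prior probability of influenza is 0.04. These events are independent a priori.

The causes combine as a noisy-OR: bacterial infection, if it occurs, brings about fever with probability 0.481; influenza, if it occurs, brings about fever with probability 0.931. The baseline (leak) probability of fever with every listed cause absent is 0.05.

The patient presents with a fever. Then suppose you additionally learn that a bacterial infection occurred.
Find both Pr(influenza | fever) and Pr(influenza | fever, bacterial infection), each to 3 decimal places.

Under noisy-OR, P(fever | causes) = 1 − (1−0.05)·∏(1−qᵢ) over the active causes.
P(fever) = 0.05·0.76·0.96 + 0.93445·0.76·0.04 + 0.50695·0.24·0.96 + 0.96598·0.24·0.04 = 0.036480 + 0.028407 + 0.116801 + 0.009273 = 0.190961
Restricting to configurations with influenza present: 0.028407 + 0.009273 = 0.037680.
P(influenza | fever) = 0.037680 / 0.190961 ≈ 0.197

With the extra evidence:
Enumerate both values of influenza and weight by the priors:
  P(fever | bacterial infection) = 0.50695*0.96 + 0.96598*0.04
        = 0.486672 + 0.038639 = 0.525311
Keeping only the influenza-present terms gives 0.038639, so
  P(influenza | fever, bacterial infection) = 0.038639 / 0.525311 ≈ 0.074

Pr(influenza | fever) ≈ 0.197; Pr(influenza | fever, bacterial infection) ≈ 0.074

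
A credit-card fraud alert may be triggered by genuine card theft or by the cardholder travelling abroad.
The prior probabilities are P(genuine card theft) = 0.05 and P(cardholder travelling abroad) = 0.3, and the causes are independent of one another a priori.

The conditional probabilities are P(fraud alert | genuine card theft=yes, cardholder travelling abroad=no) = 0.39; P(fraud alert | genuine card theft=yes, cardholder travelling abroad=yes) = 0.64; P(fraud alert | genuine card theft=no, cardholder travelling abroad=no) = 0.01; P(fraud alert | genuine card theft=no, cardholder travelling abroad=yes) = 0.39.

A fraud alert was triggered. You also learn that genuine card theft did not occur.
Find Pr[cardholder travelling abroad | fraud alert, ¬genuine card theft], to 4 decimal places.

Pr[cardholder travelling abroad | fraud alert, ¬genuine card theft] ≈ 0.9435

P(fraud alert | ¬genuine card theft) = 0.01·0.7 + 0.39·0.3 = 0.007000 + 0.117000 = 0.124000
The cardholder travelling abroad-present share is 0.39·0.3 = 0.117000.
So P(cardholder travelling abroad | fraud alert, ¬genuine card theft) = 0.117000/0.124000 ≈ 0.9435.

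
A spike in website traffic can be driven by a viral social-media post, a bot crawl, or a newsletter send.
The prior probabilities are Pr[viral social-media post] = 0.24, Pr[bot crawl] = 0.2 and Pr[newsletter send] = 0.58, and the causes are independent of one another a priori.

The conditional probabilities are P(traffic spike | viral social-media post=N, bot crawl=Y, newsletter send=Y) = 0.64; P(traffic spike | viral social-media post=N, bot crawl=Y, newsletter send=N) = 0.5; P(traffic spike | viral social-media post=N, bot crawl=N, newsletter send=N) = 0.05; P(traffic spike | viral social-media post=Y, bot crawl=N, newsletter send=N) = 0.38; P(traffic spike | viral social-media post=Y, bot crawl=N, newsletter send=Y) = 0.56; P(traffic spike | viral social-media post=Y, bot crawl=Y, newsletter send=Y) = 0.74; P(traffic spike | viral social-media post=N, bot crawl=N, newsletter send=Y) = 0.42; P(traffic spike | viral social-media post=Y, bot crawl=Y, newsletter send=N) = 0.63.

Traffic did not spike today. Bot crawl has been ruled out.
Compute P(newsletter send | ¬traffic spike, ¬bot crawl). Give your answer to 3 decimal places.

P(newsletter send | ¬traffic spike, ¬bot crawl) ≈ 0.464

Sum P(¬traffic spike|·) weighted by the priors over the 4 (viral social-media post, newsletter send) configurations:
  P(¬traffic spike | ¬bot crawl) = 0.95*0.76*0.42 + 0.58*0.76*0.58 + 0.62*0.24*0.42 + 0.44*0.24*0.58
        = 0.303240 + 0.255664 + 0.062496 + 0.061248 = 0.682648
Configurations with newsletter send contribute 0.316912, so
  P(newsletter send | ¬traffic spike, ¬bot crawl) = 0.316912 / 0.682648 ≈ 0.464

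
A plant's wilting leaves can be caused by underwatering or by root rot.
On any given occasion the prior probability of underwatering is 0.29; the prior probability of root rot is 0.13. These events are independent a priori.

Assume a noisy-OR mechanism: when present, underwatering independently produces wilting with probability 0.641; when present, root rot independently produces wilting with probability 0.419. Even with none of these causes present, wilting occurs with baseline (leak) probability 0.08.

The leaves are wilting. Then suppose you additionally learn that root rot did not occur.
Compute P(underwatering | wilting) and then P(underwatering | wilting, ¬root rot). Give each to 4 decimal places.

P(underwatering | wilting) ≈ 0.6834; P(underwatering | wilting, ¬root rot) ≈ 0.7737

Under noisy-OR, P(wilting | causes) = 1 − (1−0.08)·∏(1−qᵢ) over the active causes.
Enumerate the 4 (underwatering, root rot) configurations and weight by the priors:
  P(wilting) = 0.08×0.71×0.87 + 0.46548×0.71×0.13 + 0.66972×0.29×0.87 + 0.808107×0.29×0.13
        = 0.049416 + 0.042964 + 0.168970 + 0.030466 = 0.291816
Configurations with underwatering contribute 0.199436, so
  P(underwatering | wilting) = 0.199436 / 0.291816 ≈ 0.6834

With the extra evidence:
Sum P(wilting|·) weighted by the priors over both values of underwatering:
  P(wilting | ¬root rot) = 0.08·0.71 + 0.66972·0.29
        = 0.056800 + 0.194219 = 0.251019
Configurations with underwatering contribute 0.194219, so
  P(underwatering | wilting, ¬root rot) = 0.194219 / 0.251019 ≈ 0.7737
Ruling out root rot raises the posterior on underwatering — the flip side of explaining away.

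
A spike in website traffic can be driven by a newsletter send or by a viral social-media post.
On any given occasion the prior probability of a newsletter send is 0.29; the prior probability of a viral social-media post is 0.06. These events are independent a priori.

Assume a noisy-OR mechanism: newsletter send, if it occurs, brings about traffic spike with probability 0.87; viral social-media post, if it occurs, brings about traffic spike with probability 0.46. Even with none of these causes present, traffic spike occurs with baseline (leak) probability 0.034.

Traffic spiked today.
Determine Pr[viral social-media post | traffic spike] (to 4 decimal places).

Pr[viral social-media post | traffic spike] ≈ 0.1230

Under noisy-OR, P(traffic spike | causes) = 1 − (1−0.034)·∏(1−qᵢ) over the active causes.
For the numerator, keep only viral social-media post=true terms: 0.020378 + 0.016220 = 0.036598
The normalizing constant is 0.034*0.71*0.94 + 0.47836*0.71*0.06 + 0.87442*0.29*0.94 + 0.932187*0.29*0.06 = 0.297657
P(viral social-media post | traffic spike) = 0.036598/0.297657 ≈ 0.1230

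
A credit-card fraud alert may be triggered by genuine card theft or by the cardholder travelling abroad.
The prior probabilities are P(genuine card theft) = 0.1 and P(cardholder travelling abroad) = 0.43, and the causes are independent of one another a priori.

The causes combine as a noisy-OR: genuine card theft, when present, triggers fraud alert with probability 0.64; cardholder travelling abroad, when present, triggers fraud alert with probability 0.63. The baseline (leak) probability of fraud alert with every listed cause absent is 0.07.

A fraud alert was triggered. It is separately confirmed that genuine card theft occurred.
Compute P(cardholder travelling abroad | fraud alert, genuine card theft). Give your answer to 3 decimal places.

Under noisy-OR, P(fraud alert | causes) = 1 − (1−0.07)·∏(1−qᵢ) over the active causes.
For the numerator, keep only cardholder travelling abroad=true terms: 0.876124×0.43 = 0.376733
Denominator P(fraud alert | genuine card theft): 0.6652×0.57 + 0.876124×0.43 = 0.755897
P(cardholder travelling abroad | fraud alert, genuine card theft) = 0.376733/0.755897 ≈ 0.498

P(cardholder travelling abroad | fraud alert, genuine card theft) ≈ 0.498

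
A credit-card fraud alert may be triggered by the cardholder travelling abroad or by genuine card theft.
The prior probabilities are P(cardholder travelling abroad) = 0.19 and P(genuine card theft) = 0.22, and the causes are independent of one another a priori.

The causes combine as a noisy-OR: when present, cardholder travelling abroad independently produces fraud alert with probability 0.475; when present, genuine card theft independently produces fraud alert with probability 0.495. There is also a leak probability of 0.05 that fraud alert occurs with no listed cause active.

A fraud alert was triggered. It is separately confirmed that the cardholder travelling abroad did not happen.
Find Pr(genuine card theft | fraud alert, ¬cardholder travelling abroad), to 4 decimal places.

Pr(genuine card theft | fraud alert, ¬cardholder travelling abroad) ≈ 0.7459

Under noisy-OR, P(fraud alert | causes) = 1 − (1−0.05)·∏(1−qᵢ) over the active causes.
For the numerator, keep only genuine card theft=true terms: 0.52025·0.22 = 0.114455
The normalizing constant is 0.05·0.78 + 0.52025·0.22 = 0.153455
Posterior = 0.114455 / 0.153455 ≈ 0.7459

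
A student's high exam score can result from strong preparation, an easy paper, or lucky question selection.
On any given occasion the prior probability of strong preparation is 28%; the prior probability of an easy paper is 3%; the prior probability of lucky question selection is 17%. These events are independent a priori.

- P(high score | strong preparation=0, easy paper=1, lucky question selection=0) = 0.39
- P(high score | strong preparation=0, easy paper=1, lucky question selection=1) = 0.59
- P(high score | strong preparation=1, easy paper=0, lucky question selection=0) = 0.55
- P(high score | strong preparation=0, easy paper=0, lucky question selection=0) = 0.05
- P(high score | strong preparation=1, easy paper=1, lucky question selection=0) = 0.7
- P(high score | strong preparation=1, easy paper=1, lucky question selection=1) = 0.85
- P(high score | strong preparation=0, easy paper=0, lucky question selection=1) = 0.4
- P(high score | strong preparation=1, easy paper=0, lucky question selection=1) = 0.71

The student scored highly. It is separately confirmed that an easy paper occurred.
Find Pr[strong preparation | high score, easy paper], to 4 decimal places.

Pr[strong preparation | high score, easy paper] ≈ 0.3996

Numerator (weight on configurations with strong preparation): 0.162680 + 0.040460 = 0.203140
Normalizer over all consistent configurations: 0.39×0.72×0.83 + 0.59×0.72×0.17 + 0.7×0.28×0.83 + 0.85×0.28×0.17 = 0.508420
Posterior = 0.203140 / 0.508420 ≈ 0.3996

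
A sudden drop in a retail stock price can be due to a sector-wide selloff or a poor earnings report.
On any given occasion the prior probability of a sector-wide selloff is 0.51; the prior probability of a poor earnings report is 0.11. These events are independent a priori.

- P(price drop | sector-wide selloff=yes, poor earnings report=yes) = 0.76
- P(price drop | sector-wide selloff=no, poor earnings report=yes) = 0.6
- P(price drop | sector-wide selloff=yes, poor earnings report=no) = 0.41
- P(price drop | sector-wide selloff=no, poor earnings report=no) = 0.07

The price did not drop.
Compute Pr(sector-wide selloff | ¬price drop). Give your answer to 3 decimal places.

Pr(sector-wide selloff | ¬price drop) ≈ 0.397

Numerator (weight on configurations with sector-wide selloff): 0.267801 + 0.013464 = 0.281265
Denominator P(¬price drop): 0.93×0.49×0.89 + 0.4×0.49×0.11 + 0.59×0.51×0.89 + 0.24×0.51×0.11 = 0.708398
Posterior = 0.281265 / 0.708398 ≈ 0.397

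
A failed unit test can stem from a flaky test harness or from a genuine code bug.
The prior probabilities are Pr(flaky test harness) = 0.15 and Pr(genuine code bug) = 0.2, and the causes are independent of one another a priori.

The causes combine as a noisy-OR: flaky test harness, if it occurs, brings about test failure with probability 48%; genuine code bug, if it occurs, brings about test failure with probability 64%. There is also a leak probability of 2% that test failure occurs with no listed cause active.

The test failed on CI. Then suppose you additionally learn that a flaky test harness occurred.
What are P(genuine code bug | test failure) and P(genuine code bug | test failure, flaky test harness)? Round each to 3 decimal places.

Under noisy-OR, P(test failure | causes) = 1 − (1−0.02)·∏(1−qᵢ) over the active causes.
P(test failure) = 0.02·0.85·0.8 + 0.6472·0.85·0.2 + 0.4904·0.15·0.8 + 0.816544·0.15·0.2 = 0.013600 + 0.110024 + 0.058848 + 0.024496 = 0.206968
Of this, 0.134520 comes from 0.110024 + 0.024496 (the genuine code bug=true cases).
So P(genuine code bug | test failure) = 0.134520/0.206968 ≈ 0.650.

Now condition on the additional information:
P(test failure | flaky test harness) = 0.4904·0.8 + 0.816544·0.2 = 0.392320 + 0.163309 = 0.555629
Of this, 0.163309 comes from 0.816544·0.2 (the genuine code bug=true cases).
So P(genuine code bug | test failure, flaky test harness) = 0.163309/0.555629 ≈ 0.294.
This is intercausal reasoning (explaining away): once flaky test harness accounts for the test failure, genuine code bug becomes less likely.

P(genuine code bug | test failure) ≈ 0.650; P(genuine code bug | test failure, flaky test harness) ≈ 0.294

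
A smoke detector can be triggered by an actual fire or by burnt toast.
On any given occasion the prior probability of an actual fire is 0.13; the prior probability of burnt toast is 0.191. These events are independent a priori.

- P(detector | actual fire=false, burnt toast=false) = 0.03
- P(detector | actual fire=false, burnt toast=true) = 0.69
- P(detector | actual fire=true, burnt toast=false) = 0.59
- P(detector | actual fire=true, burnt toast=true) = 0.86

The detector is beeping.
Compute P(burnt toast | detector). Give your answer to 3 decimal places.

P(burnt toast | detector) ≈ 0.621

Numerator (weight on configurations with burnt toast): 0.114657 + 0.021354 = 0.136011
Normalizer over all consistent configurations: 0.03×0.87×0.809 + 0.69×0.87×0.191 + 0.59×0.13×0.809 + 0.86×0.13×0.191 = 0.219176
Posterior = 0.136011 / 0.219176 ≈ 0.621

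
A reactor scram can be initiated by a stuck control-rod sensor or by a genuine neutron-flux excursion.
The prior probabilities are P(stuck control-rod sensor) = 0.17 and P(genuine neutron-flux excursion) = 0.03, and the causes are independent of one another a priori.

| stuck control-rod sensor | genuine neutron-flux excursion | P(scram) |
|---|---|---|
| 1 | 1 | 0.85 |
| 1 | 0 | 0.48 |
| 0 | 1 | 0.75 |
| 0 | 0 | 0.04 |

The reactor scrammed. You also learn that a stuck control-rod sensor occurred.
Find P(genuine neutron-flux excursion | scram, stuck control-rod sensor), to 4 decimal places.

Sum P(scram|·) weighted by the priors over both values of genuine neutron-flux excursion:
  P(scram | stuck control-rod sensor) = 0.48*0.97 + 0.85*0.03
        = 0.465600 + 0.025500 = 0.491100
Configurations with genuine neutron-flux excursion contribute 0.025500, so
  P(genuine neutron-flux excursion | scram, stuck control-rod sensor) = 0.025500 / 0.491100 ≈ 0.0519

P(genuine neutron-flux excursion | scram, stuck control-rod sensor) ≈ 0.0519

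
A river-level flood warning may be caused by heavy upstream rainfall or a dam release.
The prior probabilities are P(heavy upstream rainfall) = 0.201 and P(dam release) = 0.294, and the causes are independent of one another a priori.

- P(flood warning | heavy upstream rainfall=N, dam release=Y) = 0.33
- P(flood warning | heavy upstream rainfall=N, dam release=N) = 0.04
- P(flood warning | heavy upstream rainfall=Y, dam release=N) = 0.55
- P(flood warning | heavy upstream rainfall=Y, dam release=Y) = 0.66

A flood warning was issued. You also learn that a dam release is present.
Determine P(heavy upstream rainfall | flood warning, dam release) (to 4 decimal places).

By total probability over both values of heavy upstream rainfall:
  P(flood warning | dam release) = 0.33×0.799 + 0.66×0.201
        = 0.263670 + 0.132660 = 0.396330
Configurations with heavy upstream rainfall contribute 0.132660, so
  P(heavy upstream rainfall | flood warning, dam release) = 0.132660 / 0.396330 ≈ 0.3347

P(heavy upstream rainfall | flood warning, dam release) ≈ 0.3347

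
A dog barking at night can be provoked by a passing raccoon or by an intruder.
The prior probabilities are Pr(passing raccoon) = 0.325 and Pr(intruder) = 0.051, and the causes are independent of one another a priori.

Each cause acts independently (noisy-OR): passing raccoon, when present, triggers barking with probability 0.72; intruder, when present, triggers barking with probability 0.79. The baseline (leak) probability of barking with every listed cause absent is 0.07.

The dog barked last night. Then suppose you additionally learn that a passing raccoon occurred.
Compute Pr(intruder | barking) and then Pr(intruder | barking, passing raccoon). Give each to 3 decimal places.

Under noisy-OR, P(barking | causes) = 1 − (1−0.07)·∏(1−qᵢ) over the active causes.
P(barking) = 0.07×0.675×0.949 + 0.8047×0.675×0.051 + 0.7396×0.325×0.949 + 0.945316×0.325×0.051 = 0.044840 + 0.027702 + 0.228111 + 0.015669 = 0.316322
The intruder-present share is 0.027702 + 0.015669 = 0.043371.
P(intruder | barking) = 0.043371 / 0.316322 ≈ 0.137

With the extra evidence:
Weight on intruder=true, given the evidence: 0.945316*0.051 = 0.048211
Denominator P(barking | passing raccoon): 0.7396*0.949 + 0.945316*0.051 = 0.750091
P(intruder | barking, passing raccoon) = 0.048211/0.750091 ≈ 0.064

Pr(intruder | barking) ≈ 0.137; Pr(intruder | barking, passing raccoon) ≈ 0.064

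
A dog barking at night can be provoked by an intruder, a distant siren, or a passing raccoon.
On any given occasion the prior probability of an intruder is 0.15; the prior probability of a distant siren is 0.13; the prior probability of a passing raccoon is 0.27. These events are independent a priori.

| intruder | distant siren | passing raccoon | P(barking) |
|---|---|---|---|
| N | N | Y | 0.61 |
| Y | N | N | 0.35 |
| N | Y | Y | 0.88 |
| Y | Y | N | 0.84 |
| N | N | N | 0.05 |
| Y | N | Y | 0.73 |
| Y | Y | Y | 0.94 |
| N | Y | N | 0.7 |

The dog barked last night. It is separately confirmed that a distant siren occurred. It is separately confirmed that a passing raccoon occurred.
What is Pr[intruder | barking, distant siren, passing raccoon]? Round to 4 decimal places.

Enumerate both values of intruder and weight by the priors:
  P(barking | distant siren, passing raccoon) = 0.88×0.85 + 0.94×0.15
        = 0.748000 + 0.141000 = 0.889000
The terms with intruder present sum to 0.141000, so
  P(intruder | barking, distant siren, passing raccoon) = 0.141000 / 0.889000 ≈ 0.1586

Pr[intruder | barking, distant siren, passing raccoon] ≈ 0.1586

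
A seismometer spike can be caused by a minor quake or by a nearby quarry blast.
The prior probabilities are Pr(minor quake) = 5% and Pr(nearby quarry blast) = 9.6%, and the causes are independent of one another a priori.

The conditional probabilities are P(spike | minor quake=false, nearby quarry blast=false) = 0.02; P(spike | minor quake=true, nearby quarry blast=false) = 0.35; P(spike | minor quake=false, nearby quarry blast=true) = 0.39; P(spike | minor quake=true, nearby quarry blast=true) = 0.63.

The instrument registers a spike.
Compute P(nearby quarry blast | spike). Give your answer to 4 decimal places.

By total probability over the 4 (minor quake, nearby quarry blast) configurations:
  P(spike) = 0.02×0.95×0.904 + 0.39×0.95×0.096 + 0.35×0.05×0.904 + 0.63×0.05×0.096
        = 0.017176 + 0.035568 + 0.015820 + 0.003024 = 0.071588
Configurations with nearby quarry blast contribute 0.038592, so
  P(nearby quarry blast | spike) = 0.038592 / 0.071588 ≈ 0.5391

P(nearby quarry blast | spike) ≈ 0.5391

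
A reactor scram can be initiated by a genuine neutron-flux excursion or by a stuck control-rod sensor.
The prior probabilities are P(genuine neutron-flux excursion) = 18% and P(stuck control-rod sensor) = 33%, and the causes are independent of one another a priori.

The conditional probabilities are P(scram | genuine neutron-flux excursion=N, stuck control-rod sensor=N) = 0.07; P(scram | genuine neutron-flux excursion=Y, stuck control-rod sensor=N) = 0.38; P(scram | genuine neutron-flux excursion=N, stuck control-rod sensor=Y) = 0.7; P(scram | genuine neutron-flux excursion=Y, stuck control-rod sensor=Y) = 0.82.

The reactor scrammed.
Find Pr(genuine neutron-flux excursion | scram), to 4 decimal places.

P(scram) = 0.07·0.82·0.67 + 0.7·0.82·0.33 + 0.38·0.18·0.67 + 0.82·0.18·0.33 = 0.038458 + 0.189420 + 0.045828 + 0.048708 = 0.322414
Of this, 0.094536 comes from 0.045828 + 0.048708 (the genuine neutron-flux excursion=true cases).
P(genuine neutron-flux excursion | scram) = 0.094536 / 0.322414 ≈ 0.2932

Pr(genuine neutron-flux excursion | scram) ≈ 0.2932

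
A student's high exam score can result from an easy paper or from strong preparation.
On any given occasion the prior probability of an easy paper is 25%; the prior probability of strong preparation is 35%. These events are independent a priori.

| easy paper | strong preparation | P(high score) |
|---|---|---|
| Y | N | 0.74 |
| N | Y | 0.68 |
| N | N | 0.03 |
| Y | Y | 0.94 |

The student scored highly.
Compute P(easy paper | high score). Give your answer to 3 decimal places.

For the numerator, keep only easy paper=true terms: 0.120250 + 0.082250 = 0.202500
Denominator P(high score): 0.03×0.75×0.65 + 0.68×0.75×0.35 + 0.74×0.25×0.65 + 0.94×0.25×0.35 = 0.395625
P(easy paper | high score) = 0.202500/0.395625 ≈ 0.512

P(easy paper | high score) ≈ 0.512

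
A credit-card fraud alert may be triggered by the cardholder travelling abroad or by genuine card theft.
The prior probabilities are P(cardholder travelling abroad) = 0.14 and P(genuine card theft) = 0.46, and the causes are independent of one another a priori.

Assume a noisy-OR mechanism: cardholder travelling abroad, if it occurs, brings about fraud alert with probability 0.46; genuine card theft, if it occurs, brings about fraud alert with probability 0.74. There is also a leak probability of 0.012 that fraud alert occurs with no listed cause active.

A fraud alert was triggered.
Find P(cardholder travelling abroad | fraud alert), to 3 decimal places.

Under noisy-OR, P(fraud alert | causes) = 1 − (1−0.012)·∏(1−qᵢ) over the active causes.
P(fraud alert) = 0.012×0.86×0.54 + 0.74312×0.86×0.46 + 0.46648×0.14×0.54 + 0.861285×0.14×0.46 = 0.005573 + 0.293978 + 0.035266 + 0.055467 = 0.390284
Restricting to configurations with cardholder travelling abroad present: 0.035266 + 0.055467 = 0.090733.
P(cardholder travelling abroad | fraud alert) = 0.090733 / 0.390284 ≈ 0.232

P(cardholder travelling abroad | fraud alert) ≈ 0.232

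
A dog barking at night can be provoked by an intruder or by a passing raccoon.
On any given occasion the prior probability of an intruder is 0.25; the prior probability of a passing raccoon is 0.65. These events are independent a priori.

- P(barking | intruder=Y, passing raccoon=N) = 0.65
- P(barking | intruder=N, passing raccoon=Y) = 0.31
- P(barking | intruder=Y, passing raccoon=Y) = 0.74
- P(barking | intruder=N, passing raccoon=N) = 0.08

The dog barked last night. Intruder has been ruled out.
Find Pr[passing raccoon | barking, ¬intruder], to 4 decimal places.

Enumerate both values of passing raccoon and weight by the priors:
  P(barking | ¬intruder) = 0.08·0.35 + 0.31·0.65
        = 0.028000 + 0.201500 = 0.229500
Keeping only the passing raccoon-present terms gives 0.201500, so
  P(passing raccoon | barking, ¬intruder) = 0.201500 / 0.229500 ≈ 0.8780

Pr[passing raccoon | barking, ¬intruder] ≈ 0.8780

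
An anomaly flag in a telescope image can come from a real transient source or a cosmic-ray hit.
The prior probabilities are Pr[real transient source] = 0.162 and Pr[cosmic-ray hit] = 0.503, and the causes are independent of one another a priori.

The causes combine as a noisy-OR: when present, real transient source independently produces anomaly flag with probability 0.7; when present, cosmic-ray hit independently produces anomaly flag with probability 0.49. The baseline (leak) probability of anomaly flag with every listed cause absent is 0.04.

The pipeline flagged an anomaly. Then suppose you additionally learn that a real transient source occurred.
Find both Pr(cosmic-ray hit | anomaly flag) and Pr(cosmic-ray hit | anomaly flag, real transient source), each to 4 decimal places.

Under noisy-OR, P(anomaly flag | causes) = 1 − (1−0.04)·∏(1−qᵢ) over the active causes.
By total probability over the 4 (real transient source, cosmic-ray hit) configurations:
  P(anomaly flag) = 0.04*0.838*0.497 + 0.5104*0.838*0.503 + 0.712*0.162*0.497 + 0.85312*0.162*0.503
        = 0.016659 + 0.215141 + 0.057326 + 0.069517 = 0.358643
The terms with cosmic-ray hit present sum to 0.284658, so
  P(cosmic-ray hit | anomaly flag) = 0.284658 / 0.358643 ≈ 0.7937

Now also conditioning on real transient source=true:
By total probability over both values of cosmic-ray hit:
  P(anomaly flag | real transient source) = 0.712×0.497 + 0.85312×0.503
        = 0.353864 + 0.429119 = 0.782983
Configurations with cosmic-ray hit contribute 0.429119, so
  P(cosmic-ray hit | anomaly flag, real transient source) = 0.429119 / 0.782983 ≈ 0.5481
— real transient source explains away the evidence for cosmic-ray hit.

Pr(cosmic-ray hit | anomaly flag) ≈ 0.7937; Pr(cosmic-ray hit | anomaly flag, real transient source) ≈ 0.5481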